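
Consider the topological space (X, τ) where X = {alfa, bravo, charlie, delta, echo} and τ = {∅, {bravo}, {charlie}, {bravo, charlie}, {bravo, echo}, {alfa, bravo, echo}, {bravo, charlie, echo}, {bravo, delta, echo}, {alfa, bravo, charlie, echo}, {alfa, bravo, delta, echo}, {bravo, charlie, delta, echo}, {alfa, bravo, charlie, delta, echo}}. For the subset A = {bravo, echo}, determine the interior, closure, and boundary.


int(A) = {bravo, echo}, cl(A) = {alfa, bravo, delta, echo}, ∂A = {alfa, delta}.

Closed sets in (X, τ) are complements of opens:
  closed(X, τ) = {∅, {alfa}, {charlie}, {delta}, {alfa, charlie}, {alfa, delta}, {charlie, delta}, {alfa, charlie, delta}, {alfa, delta, echo}, {alfa, bravo, delta, echo}, {alfa, charlie, delta, echo}, {alfa, bravo, charlie, delta, echo}}.
int(A) = ⋃ {U ∈ τ : U ⊆ A}. Opens contained in A: ∅, {bravo}, {bravo, echo}.
Taking the union of these: int(A) = {bravo, echo}.
cl(A) = ⋂ {C closed : A ⊆ C}. Closed sets containing A: {alfa, bravo, delta, echo}, {alfa, bravo, charlie, delta, echo}.
Intersecting these: cl(A) = {alfa, bravo, delta, echo}.
∂A = cl(A) ∖ int(A) = {alfa, bravo, delta, echo} ∖ {bravo, echo} = {alfa, delta}.


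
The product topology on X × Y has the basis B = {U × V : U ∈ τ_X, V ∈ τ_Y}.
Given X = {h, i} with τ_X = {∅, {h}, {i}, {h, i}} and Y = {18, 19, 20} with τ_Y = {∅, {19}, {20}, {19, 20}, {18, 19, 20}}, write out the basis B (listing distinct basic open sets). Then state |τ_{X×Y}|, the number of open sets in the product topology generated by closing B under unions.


Basis B = {∅ × ∅, {h} × {19}, {h} × {20}, {i} × {19}, {i} × {20}, {h} × {19, 20}, {h, i} × {19}, {h, i} × {20}, {i} × {19, 20}, {h} × {18, 19, 20}, {i} × {18, 19, 20}, {h, i} × {19, 20}, {h, i} × {18, 19, 20}}; |τ_{X×Y}| = 25.

Enumerate products U × V with U ∈ τ_X, V ∈ τ_Y (deduplicated):
  ∅ × ∅ = {} (∅)
  {h} × {19} = {(h,19)}
  {h} × {20} = {(h,20)}
  {i} × {19} = {(i,19)}
  {i} × {20} = {(i,20)}
  {h} × {19, 20} = {(h,19), (h,20)}
  {h, i} × {19} = {(h,19), (i,19)}
  {h, i} × {20} = {(h,20), (i,20)}
  {i} × {19, 20} = {(i,19), (i,20)}
  {h} × {18, 19, 20} = {(h,18), (h,19), (h,20)}
  {i} × {18, 19, 20} = {(i,18), (i,19), (i,20)}
  {h, i} × {19, 20} = {(h,19), (h,20), (i,19), (i,20)}
  {h, i} × {18, 19, 20} = {(h,18), (h,19), (h,20), (i,18), (i,19), (i,20)}
These 13 distinct sets form the basis B.
Close under arbitrary unions to get τ_{X×Y}; counting gives |τ_{X×Y}| = 25.


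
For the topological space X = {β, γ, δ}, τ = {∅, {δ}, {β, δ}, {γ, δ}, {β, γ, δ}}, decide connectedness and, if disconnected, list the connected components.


(X, τ) is connected.

Find clopen sets (U ∈ τ with X ∖ U ∈ τ):
  U = ∅, X ∖ U = {β, γ, δ} — both open, so U is clopen.
  U = {β, γ, δ}, X ∖ U = ∅ — both open, so U is clopen.
Only trivial clopens (∅ and X) exist, so (X, τ) is connected.
Compute connected components by grouping points that agree on all clopens:
  component: {β, γ, δ}


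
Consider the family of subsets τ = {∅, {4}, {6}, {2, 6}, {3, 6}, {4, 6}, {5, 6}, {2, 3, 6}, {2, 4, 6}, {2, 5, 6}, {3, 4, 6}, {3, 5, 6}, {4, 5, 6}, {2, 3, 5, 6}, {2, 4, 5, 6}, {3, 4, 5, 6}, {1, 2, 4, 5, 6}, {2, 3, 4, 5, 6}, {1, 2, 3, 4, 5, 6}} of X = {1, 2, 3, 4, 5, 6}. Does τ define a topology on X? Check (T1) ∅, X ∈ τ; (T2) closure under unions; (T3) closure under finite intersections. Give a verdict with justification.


τ is NOT a topology on X.

Axiom (T1): ∅ ∈ τ? Yes; X ∈ τ? Yes.
Axiom (T2/T3): check pairwise unions and intersections of members of τ.
Counterexample for (T2): {4} ∪ {2, 3, 6} = {2, 3, 4, 6} ∉ τ. Therefore τ is NOT a topology.


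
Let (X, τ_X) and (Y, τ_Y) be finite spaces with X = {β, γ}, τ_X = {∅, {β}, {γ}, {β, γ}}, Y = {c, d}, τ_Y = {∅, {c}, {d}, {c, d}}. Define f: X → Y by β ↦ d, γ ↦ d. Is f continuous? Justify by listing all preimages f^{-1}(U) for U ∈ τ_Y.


f IS continuous.

Compute f^{-1}(U) for each U ∈ τ_Y:
  U = ∅: f^{-1}(U) = ∅ ∈ τ_X ✓.
  U = {c}: f^{-1}(U) = ∅ ∈ τ_X ✓.
  U = {d}: f^{-1}(U) = {β, γ} ∈ τ_X ✓.
  U = {c, d}: f^{-1}(U) = {β, γ} ∈ τ_X ✓.
Every preimage lies in τ_X, so f IS continuous.


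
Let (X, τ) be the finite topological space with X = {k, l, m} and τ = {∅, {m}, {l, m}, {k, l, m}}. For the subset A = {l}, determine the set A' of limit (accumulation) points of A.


A' = {k}

For each x ∈ X, list the open sets U ∈ τ with x ∈ U, then check whether U ∩ (A ∖ {x}) ≠ ∅ for every such U.
  x = k: opens ∋ x are {k, l, m}; each meets A ∖ {k}, so x IS a limit point.
  x = l: open {l, m} ∋ x has {l, m} ∩ (A ∖ {l}) = ∅, so x is NOT a limit point.
  x = m: open {m} ∋ x has {m} ∩ (A ∖ {m}) = ∅, so x is NOT a limit point.
Collecting: A' = {k}.


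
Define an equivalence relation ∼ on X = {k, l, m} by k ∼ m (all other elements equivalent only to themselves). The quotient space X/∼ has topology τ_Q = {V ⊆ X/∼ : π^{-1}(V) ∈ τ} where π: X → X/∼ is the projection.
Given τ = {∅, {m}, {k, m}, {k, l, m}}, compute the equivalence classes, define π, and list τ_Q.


X/∼ = {[k=m], [l]}; |τ_Q| = 3.

Equivalence classes: [k=m], [l].
Quotient map π: X → X/∼ sends k ↦ [k=m], l ↦ [l], m ↦ [k=m].
For each subset V ⊆ X/∼, compute π^{-1}(V) ⊆ X and check whether π^{-1}(V) ∈ τ. V is open in τ_Q iff π^{-1}(V) ∈ τ.
  V = {}: π^{-1}(V) = ∅ ∈ τ ✓.
  V = {[k=m]}: π^{-1}(V) = {k, m} ∈ τ ✓.
  V = {[l]}: π^{-1}(V) = {l} ∉ τ ✗.
  V = {[k=m], [l]}: π^{-1}(V) = {k, l, m} ∈ τ ✓.
Open sets in the quotient: τ_Q = {{}, {[k=m]}, {[k=m], [l]}} (3 elements).


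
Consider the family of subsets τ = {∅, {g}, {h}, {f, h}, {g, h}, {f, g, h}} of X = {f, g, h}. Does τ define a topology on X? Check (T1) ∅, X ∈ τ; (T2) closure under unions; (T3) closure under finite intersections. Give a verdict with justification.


τ IS a topology on X.

Axiom (T1): ∅ ∈ τ? Yes; X ∈ τ? Yes.
Axiom (T2/T3): check pairwise unions and intersections of members of τ.
All pairwise intersections and unions checked — each lies in τ. Therefore τ satisfies (T1), (T2), (T3): it IS a topology on X.


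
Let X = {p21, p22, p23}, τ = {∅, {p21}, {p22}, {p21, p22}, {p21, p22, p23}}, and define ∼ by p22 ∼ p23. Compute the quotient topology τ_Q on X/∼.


X/∼ = {[p21], [p22=p23]}; |τ_Q| = 3.

Equivalence classes: [p21], [p22=p23].
Quotient map π: X → X/∼ sends p21 ↦ [p21], p22 ↦ [p22=p23], p23 ↦ [p22=p23].
For each subset V ⊆ X/∼, compute π^{-1}(V) ⊆ X and check whether π^{-1}(V) ∈ τ. V is open in τ_Q iff π^{-1}(V) ∈ τ.
  V = {}: π^{-1}(V) = ∅ ∈ τ ✓.
  V = {[p21]}: π^{-1}(V) = {p21} ∈ τ ✓.
  V = {[p22=p23]}: π^{-1}(V) = {p22, p23} ∉ τ ✗.
  V = {[p21], [p22=p23]}: π^{-1}(V) = {p21, p22, p23} ∈ τ ✓.
Open sets in the quotient: τ_Q = {{}, {[p21]}, {[p21], [p22=p23]}} (3 elements).


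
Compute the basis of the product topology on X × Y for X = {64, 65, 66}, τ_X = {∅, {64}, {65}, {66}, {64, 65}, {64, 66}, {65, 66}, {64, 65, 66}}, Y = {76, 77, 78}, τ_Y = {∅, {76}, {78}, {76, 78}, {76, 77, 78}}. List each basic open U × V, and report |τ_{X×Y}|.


Basis B = {∅ × ∅, {64} × {76}, {64} × {78}, {65} × {76}, {65} × {78}, {66} × {76}, {66} × {78}, {64} × {76, 78}, {64, 65} × {76}, {64, 66} × {76}, {64, 65} × {78}, {64, 66} × {78}, {65} × {76, 78}, {65, 66} × {76}, {65, 66} × {78}, {66} × {76, 78}, {64} × {76, 77, 78}, {64, 65, 66} × {76}, {64, 65, 66} × {78}, {65} × {76, 77, 78}, {66} × {76, 77, 78}, {64, 65} × {76, 78}, {64, 66} × {76, 78}, {65, 66} × {76, 78}, {64, 65} × {76, 77, 78}, {64, 66} × {76, 77, 78}, {64, 65, 66} × {76, 78}, {65, 66} × {76, 77, 78}, {64, 65, 66} × {76, 77, 78}}; |τ_{X×Y}| = 125.

Enumerate products U × V with U ∈ τ_X, V ∈ τ_Y (deduplicated):
  ∅ × ∅ = {} (∅)
  {64} × {76} = {(64,76)}
  {64} × {78} = {(64,78)}
  {65} × {76} = {(65,76)}
  {65} × {78} = {(65,78)}
  {66} × {76} = {(66,76)}
  {66} × {78} = {(66,78)}
  {64} × {76, 78} = {(64,76), (64,78)}
  {64, 65} × {76} = {(64,76), (65,76)}
  {64, 66} × {76} = {(64,76), (66,76)}
  {64, 65} × {78} = {(64,78), (65,78)}
  {64, 66} × {78} = {(64,78), (66,78)}
  {65} × {76, 78} = {(65,76), (65,78)}
  {65, 66} × {76} = {(65,76), (66,76)}
  {65, 66} × {78} = {(65,78), (66,78)}
  {66} × {76, 78} = {(66,76), (66,78)}
  {64} × {76, 77, 78} = {(64,76), (64,77), (64,78)}
  {64, 65, 66} × {76} = {(64,76), (65,76), (66,76)}
  {64, 65, 66} × {78} = {(64,78), (65,78), (66,78)}
  {65} × {76, 77, 78} = {(65,76), (65,77), (65,78)}
  {66} × {76, 77, 78} = {(66,76), (66,77), (66,78)}
  {64, 65} × {76, 78} = {(64,76), (64,78), (65,76), (65,78)}
  {64, 66} × {76, 78} = {(64,76), (64,78), (66,76), (66,78)}
  {65, 66} × {76, 78} = {(65,76), (65,78), (66,76), (66,78)}
  {64, 65} × {76, 77, 78} = {(64,76), (64,77), (64,78), (65,76), (65,77), (65,78)}
  {64, 66} × {76, 77, 78} = {(64,76), (64,77), (64,78), (66,76), (66,77), (66,78)}
  {64, 65, 66} × {76, 78} = {(64,76), (64,78), (65,76), (65,78), (66,76), (66,78)}
  {65, 66} × {76, 77, 78} = {(65,76), (65,77), (65,78), (66,76), (66,77), (66,78)}
  {64, 65, 66} × {76, 77, 78} = {(64,76), (64,77), (64,78), (65,76), (65,77), (65,78), (66,76), (66,77), (66,78)}
These 29 distinct sets form the basis B.
Close under arbitrary unions to get τ_{X×Y}; counting gives |τ_{X×Y}| = 125.


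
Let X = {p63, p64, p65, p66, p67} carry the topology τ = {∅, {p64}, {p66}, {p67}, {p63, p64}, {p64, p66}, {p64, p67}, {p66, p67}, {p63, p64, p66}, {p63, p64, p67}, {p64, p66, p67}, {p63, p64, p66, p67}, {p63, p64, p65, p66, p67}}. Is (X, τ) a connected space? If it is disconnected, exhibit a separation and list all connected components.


(X, τ) is connected.

Find clopen sets (U ∈ τ with X ∖ U ∈ τ):
  U = ∅, X ∖ U = {p63, p64, p65, p66, p67} — both open, so U is clopen.
  U = {p63, p64, p65, p66, p67}, X ∖ U = ∅ — both open, so U is clopen.
Only trivial clopens (∅ and X) exist, so (X, τ) is connected.
Compute connected components by grouping points that agree on all clopens:
  component: {p63, p64, p65, p66, p67}


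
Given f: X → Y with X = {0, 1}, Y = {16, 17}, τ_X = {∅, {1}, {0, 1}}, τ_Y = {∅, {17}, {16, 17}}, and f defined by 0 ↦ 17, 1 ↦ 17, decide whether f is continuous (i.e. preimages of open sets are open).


f IS continuous.

Compute f^{-1}(U) for each U ∈ τ_Y:
  U = ∅: f^{-1}(U) = ∅ ∈ τ_X ✓.
  U = {17}: f^{-1}(U) = {0, 1} ∈ τ_X ✓.
  U = {16, 17}: f^{-1}(U) = {0, 1} ∈ τ_X ✓.
Every preimage lies in τ_X, so f IS continuous.


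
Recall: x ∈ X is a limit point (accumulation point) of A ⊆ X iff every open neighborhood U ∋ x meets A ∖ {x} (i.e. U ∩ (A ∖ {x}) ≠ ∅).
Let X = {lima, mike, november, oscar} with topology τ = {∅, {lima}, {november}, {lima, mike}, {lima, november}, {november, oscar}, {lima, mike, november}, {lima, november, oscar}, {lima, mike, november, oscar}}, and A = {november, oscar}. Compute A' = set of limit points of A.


A' = {oscar}

For each x ∈ X, list the open sets U ∈ τ with x ∈ U, then check whether U ∩ (A ∖ {x}) ≠ ∅ for every such U.
  x = lima: open {lima} ∋ x has {lima} ∩ (A ∖ {lima}) = ∅, so x is NOT a limit point.
  x = mike: open {lima, mike} ∋ x has {lima, mike} ∩ (A ∖ {mike}) = ∅, so x is NOT a limit point.
  x = november: open {november} ∋ x has {november} ∩ (A ∖ {november}) = ∅, so x is NOT a limit point.
  x = oscar: opens ∋ x are {november, oscar}, {lima, november, oscar}, {lima, mike, november, oscar}; each meets A ∖ {oscar}, so x IS a limit point.
Collecting: A' = {oscar}.


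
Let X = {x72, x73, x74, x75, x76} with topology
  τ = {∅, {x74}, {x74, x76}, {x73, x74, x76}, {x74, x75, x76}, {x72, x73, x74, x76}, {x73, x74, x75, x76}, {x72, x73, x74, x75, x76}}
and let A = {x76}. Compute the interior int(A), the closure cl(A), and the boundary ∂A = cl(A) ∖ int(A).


int(A) = ∅, cl(A) = {x72, x73, x75, x76}, ∂A = {x72, x73, x75, x76}.

Closed sets in (X, τ) are complements of opens:
  closed(X, τ) = {∅, {x72}, {x75}, {x72, x73}, {x72, x75}, {x72, x73, x75}, {x72, x73, x75, x76}, {x72, x73, x74, x75, x76}}.
int(A) = ⋃ {U ∈ τ : U ⊆ A}. Opens contained in A: ∅.
Taking the union of these: int(A) = ∅.
cl(A) = ⋂ {C closed : A ⊆ C}. Closed sets containing A: {x72, x73, x75, x76}, {x72, x73, x74, x75, x76}.
Intersecting these: cl(A) = {x72, x73, x75, x76}.
∂A = cl(A) ∖ int(A) = {x72, x73, x75, x76} ∖ ∅ = {x72, x73, x75, x76}.


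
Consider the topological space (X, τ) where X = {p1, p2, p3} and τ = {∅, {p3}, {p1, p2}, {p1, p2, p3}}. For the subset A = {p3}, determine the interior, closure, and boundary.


int(A) = {p3}, cl(A) = {p3}, ∂A = ∅.

Closed sets in (X, τ) are complements of opens:
  closed(X, τ) = {∅, {p3}, {p1, p2}, {p1, p2, p3}}.
int(A) = ⋃ {U ∈ τ : U ⊆ A}. Opens contained in A: ∅, {p3}.
Taking the union of these: int(A) = {p3}.
cl(A) = ⋂ {C closed : A ⊆ C}. Closed sets containing A: {p3}, {p1, p2, p3}.
Intersecting these: cl(A) = {p3}.
∂A = cl(A) ∖ int(A) = {p3} ∖ {p3} = ∅.


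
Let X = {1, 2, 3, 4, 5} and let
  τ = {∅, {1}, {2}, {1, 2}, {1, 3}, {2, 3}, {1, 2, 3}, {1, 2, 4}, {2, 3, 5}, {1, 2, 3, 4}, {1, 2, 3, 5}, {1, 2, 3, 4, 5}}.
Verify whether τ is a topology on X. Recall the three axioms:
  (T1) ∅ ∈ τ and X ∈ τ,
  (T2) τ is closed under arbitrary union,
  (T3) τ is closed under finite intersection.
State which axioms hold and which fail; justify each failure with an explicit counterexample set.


τ is NOT a topology on X.

Axiom (T1): ∅ ∈ τ? Yes; X ∈ τ? Yes.
Axiom (T2/T3): check pairwise unions and intersections of members of τ.
Counterexample for (T3): {1, 3} ∩ {2, 3} = {3} ∉ τ. Therefore τ is NOT a topology.


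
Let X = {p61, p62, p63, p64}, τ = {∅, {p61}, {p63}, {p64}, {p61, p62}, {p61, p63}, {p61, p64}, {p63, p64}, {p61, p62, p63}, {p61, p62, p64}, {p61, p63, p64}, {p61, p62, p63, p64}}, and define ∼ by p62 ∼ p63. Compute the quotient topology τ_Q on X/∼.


X/∼ = {[p61], [p62=p63], [p64]}; |τ_Q| = 6.

Equivalence classes: [p61], [p62=p63], [p64].
Quotient map π: X → X/∼ sends p61 ↦ [p61], p62 ↦ [p62=p63], p63 ↦ [p62=p63], p64 ↦ [p64].
For each subset V ⊆ X/∼, compute π^{-1}(V) ⊆ X and check whether π^{-1}(V) ∈ τ. V is open in τ_Q iff π^{-1}(V) ∈ τ.
  V = {}: π^{-1}(V) = ∅ ∈ τ ✓.
  V = {[p61]}: π^{-1}(V) = {p61} ∈ τ ✓.
  V = {[p62=p63]}: π^{-1}(V) = {p62, p63} ∉ τ ✗.
  V = {[p61], [p62=p63]}: π^{-1}(V) = {p61, p62, p63} ∈ τ ✓.
  V = {[p64]}: π^{-1}(V) = {p64} ∈ τ ✓.
  V = {[p61], [p64]}: π^{-1}(V) = {p61, p64} ∈ τ ✓.
  V = {[p62=p63], [p64]}: π^{-1}(V) = {p62, p63, p64} ∉ τ ✗.
  V = {[p61], [p62=p63], [p64]}: π^{-1}(V) = {p61, p62, p63, p64} ∈ τ ✓.
Open sets in the quotient: τ_Q = {{}, {[p61]}, {[p61], [p62=p63]}, {[p64]}, {[p61], [p64]}, {[p61], [p62=p63], [p64]}} (6 elements).


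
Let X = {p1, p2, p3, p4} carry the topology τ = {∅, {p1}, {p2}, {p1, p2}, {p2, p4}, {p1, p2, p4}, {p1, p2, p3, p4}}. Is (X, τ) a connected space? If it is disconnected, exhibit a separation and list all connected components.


(X, τ) is connected.

Find clopen sets (U ∈ τ with X ∖ U ∈ τ):
  U = ∅, X ∖ U = {p1, p2, p3, p4} — both open, so U is clopen.
  U = {p1, p2, p3, p4}, X ∖ U = ∅ — both open, so U is clopen.
Only trivial clopens (∅ and X) exist, so (X, τ) is connected.
Compute connected components by grouping points that agree on all clopens:
  component: {p1, p2, p3, p4}


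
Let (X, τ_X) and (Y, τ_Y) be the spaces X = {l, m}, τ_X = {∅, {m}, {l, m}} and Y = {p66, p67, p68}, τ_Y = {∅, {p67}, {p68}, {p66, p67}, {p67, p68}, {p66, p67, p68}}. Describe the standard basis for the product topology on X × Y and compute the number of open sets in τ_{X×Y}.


Basis B = {∅ × ∅, {m} × {p67}, {m} × {p68}, {l, m} × {p67}, {l, m} × {p68}, {m} × {p66, p67}, {m} × {p67, p68}, {m} × {p66, p67, p68}, {l, m} × {p66, p67}, {l, m} × {p67, p68}, {l, m} × {p66, p67, p68}}; |τ_{X×Y}| = 18.

Enumerate products U × V with U ∈ τ_X, V ∈ τ_Y (deduplicated):
  ∅ × ∅ = {} (∅)
  {m} × {p67} = {(m,p67)}
  {m} × {p68} = {(m,p68)}
  {l, m} × {p67} = {(l,p67), (m,p67)}
  {l, m} × {p68} = {(l,p68), (m,p68)}
  {m} × {p66, p67} = {(m,p66), (m,p67)}
  {m} × {p67, p68} = {(m,p67), (m,p68)}
  {m} × {p66, p67, p68} = {(m,p66), (m,p67), (m,p68)}
  {l, m} × {p66, p67} = {(l,p66), (l,p67), (m,p66), (m,p67)}
  {l, m} × {p67, p68} = {(l,p67), (l,p68), (m,p67), (m,p68)}
  {l, m} × {p66, p67, p68} = {(l,p66), (l,p67), (l,p68), (m,p66), (m,p67), (m,p68)}
These 11 distinct sets form the basis B.
Close under arbitrary unions to get τ_{X×Y}; counting gives |τ_{X×Y}| = 18.


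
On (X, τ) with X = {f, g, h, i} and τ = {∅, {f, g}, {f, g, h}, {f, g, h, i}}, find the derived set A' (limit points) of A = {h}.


A' = {i}

For each x ∈ X, list the open sets U ∈ τ with x ∈ U, then check whether U ∩ (A ∖ {x}) ≠ ∅ for every such U.
  x = f: open {f, g} ∋ x has {f, g} ∩ (A ∖ {f}) = ∅, so x is NOT a limit point.
  x = g: open {f, g} ∋ x has {f, g} ∩ (A ∖ {g}) = ∅, so x is NOT a limit point.
  x = h: open {f, g, h} ∋ x has {f, g, h} ∩ (A ∖ {h}) = ∅, so x is NOT a limit point.
  x = i: opens ∋ x are {f, g, h, i}; each meets A ∖ {i}, so x IS a limit point.
Collecting: A' = {i}.


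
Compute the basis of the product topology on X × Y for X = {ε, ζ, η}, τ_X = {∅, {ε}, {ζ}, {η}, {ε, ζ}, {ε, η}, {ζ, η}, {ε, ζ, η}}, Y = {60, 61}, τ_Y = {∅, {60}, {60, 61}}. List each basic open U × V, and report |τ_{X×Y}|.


Basis B = {∅ × ∅, {ε} × {60}, {ζ} × {60}, {η} × {60}, {ε} × {60, 61}, {ε, ζ} × {60}, {ε, η} × {60}, {ζ} × {60, 61}, {ζ, η} × {60}, {η} × {60, 61}, {ε, ζ, η} × {60}, {ε, ζ} × {60, 61}, {ε, η} × {60, 61}, {ζ, η} × {60, 61}, {ε, ζ, η} × {60, 61}}; |τ_{X×Y}| = 27.

Enumerate products U × V with U ∈ τ_X, V ∈ τ_Y (deduplicated):
  ∅ × ∅ = {} (∅)
  {ε} × {60} = {(ε,60)}
  {ζ} × {60} = {(ζ,60)}
  {η} × {60} = {(η,60)}
  {ε} × {60, 61} = {(ε,60), (ε,61)}
  {ε, ζ} × {60} = {(ε,60), (ζ,60)}
  {ε, η} × {60} = {(ε,60), (η,60)}
  {ζ} × {60, 61} = {(ζ,60), (ζ,61)}
  {ζ, η} × {60} = {(ζ,60), (η,60)}
  {η} × {60, 61} = {(η,60), (η,61)}
  {ε, ζ, η} × {60} = {(ε,60), (ζ,60), (η,60)}
  {ε, ζ} × {60, 61} = {(ε,60), (ε,61), (ζ,60), (ζ,61)}
  {ε, η} × {60, 61} = {(ε,60), (ε,61), (η,60), (η,61)}
  {ζ, η} × {60, 61} = {(ζ,60), (ζ,61), (η,60), (η,61)}
  {ε, ζ, η} × {60, 61} = {(ε,60), (ε,61), (ζ,60), (ζ,61), (η,60), (η,61)}
These 15 distinct sets form the basis B.
Close under arbitrary unions to get τ_{X×Y}; counting gives |τ_{X×Y}| = 27.


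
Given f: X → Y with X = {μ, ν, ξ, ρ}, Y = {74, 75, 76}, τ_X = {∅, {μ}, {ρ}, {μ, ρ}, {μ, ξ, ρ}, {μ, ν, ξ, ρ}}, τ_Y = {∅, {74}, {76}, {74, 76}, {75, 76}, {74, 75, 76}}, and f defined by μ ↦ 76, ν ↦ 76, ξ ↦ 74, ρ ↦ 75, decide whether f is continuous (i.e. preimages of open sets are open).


f is NOT continuous.

Compute f^{-1}(U) for each U ∈ τ_Y:
  U = ∅: f^{-1}(U) = ∅ ∈ τ_X ✓.
  U = {74}: f^{-1}(U) = {ξ} ∉ τ_X ✗.
  U = {76}: f^{-1}(U) = {μ, ν} ∉ τ_X ✗.
  U = {74, 76}: f^{-1}(U) = {μ, ν, ξ} ∉ τ_X ✗.
  U = {75, 76}: f^{-1}(U) = {μ, ν, ρ} ∉ τ_X ✗.
  U = {74, 75, 76}: f^{-1}(U) = {μ, ν, ξ, ρ} ∈ τ_X ✓.
Found U = {74} with f^{-1}(U) = {ξ} not in τ_X. Therefore f is NOT continuous.


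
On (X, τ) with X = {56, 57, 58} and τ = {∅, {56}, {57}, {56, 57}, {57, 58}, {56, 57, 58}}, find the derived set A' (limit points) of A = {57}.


A' = {58}

For each x ∈ X, list the open sets U ∈ τ with x ∈ U, then check whether U ∩ (A ∖ {x}) ≠ ∅ for every such U.
  x = 56: open {56} ∋ x has {56} ∩ (A ∖ {56}) = ∅, so x is NOT a limit point.
  x = 57: open {57} ∋ x has {57} ∩ (A ∖ {57}) = ∅, so x is NOT a limit point.
  x = 58: opens ∋ x are {57, 58}, {56, 57, 58}; each meets A ∖ {58}, so x IS a limit point.
Collecting: A' = {58}.


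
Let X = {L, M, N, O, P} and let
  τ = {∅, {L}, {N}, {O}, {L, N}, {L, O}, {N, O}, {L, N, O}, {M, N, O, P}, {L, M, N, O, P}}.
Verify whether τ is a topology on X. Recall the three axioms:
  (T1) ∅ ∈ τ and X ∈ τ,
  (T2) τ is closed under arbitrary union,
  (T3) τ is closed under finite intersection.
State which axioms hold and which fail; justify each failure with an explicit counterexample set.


τ IS a topology on X.

Axiom (T1): ∅ ∈ τ? Yes; X ∈ τ? Yes.
Axiom (T2/T3): check pairwise unions and intersections of members of τ.
All pairwise intersections and unions checked — each lies in τ. Therefore τ satisfies (T1), (T2), (T3): it IS a topology on X.


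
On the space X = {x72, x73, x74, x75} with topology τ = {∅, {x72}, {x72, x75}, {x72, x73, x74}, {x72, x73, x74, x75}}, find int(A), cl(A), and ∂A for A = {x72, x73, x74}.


int(A) = {x72, x73, x74}, cl(A) = {x72, x73, x74, x75}, ∂A = {x75}.

Closed sets in (X, τ) are complements of opens:
  closed(X, τ) = {∅, {x75}, {x73, x74}, {x73, x74, x75}, {x72, x73, x74, x75}}.
int(A) = ⋃ {U ∈ τ : U ⊆ A}. Opens contained in A: ∅, {x72}, {x72, x73, x74}.
Taking the union of these: int(A) = {x72, x73, x74}.
cl(A) = ⋂ {C closed : A ⊆ C}. Closed sets containing A: {x72, x73, x74, x75}.
Intersecting these: cl(A) = {x72, x73, x74, x75}.
∂A = cl(A) ∖ int(A) = {x72, x73, x74, x75} ∖ {x72, x73, x74} = {x75}.


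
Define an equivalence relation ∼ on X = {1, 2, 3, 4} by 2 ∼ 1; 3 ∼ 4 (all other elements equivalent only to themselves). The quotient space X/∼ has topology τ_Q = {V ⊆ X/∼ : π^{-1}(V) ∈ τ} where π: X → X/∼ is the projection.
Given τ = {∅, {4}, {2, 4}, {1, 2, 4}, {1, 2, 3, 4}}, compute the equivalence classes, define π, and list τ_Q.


X/∼ = {[1=2], [3=4]}; |τ_Q| = 2.

Equivalence classes: [1=2], [3=4].
Quotient map π: X → X/∼ sends 1 ↦ [1=2], 2 ↦ [1=2], 3 ↦ [3=4], 4 ↦ [3=4].
For each subset V ⊆ X/∼, compute π^{-1}(V) ⊆ X and check whether π^{-1}(V) ∈ τ. V is open in τ_Q iff π^{-1}(V) ∈ τ.
  V = {}: π^{-1}(V) = ∅ ∈ τ ✓.
  V = {[1=2]}: π^{-1}(V) = {1, 2} ∉ τ ✗.
  V = {[3=4]}: π^{-1}(V) = {3, 4} ∉ τ ✗.
  V = {[1=2], [3=4]}: π^{-1}(V) = {1, 2, 3, 4} ∈ τ ✓.
Open sets in the quotient: τ_Q = {{}, {[1=2], [3=4]}} (2 elements).


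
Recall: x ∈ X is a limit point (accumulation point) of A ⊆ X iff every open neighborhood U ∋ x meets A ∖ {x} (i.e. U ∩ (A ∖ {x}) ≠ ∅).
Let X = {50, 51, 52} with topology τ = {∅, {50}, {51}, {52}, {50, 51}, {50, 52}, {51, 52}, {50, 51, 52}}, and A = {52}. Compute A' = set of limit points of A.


A' = ∅

For each x ∈ X, list the open sets U ∈ τ with x ∈ U, then check whether U ∩ (A ∖ {x}) ≠ ∅ for every such U.
  x = 50: open {50} ∋ x has {50} ∩ (A ∖ {50}) = ∅, so x is NOT a limit point.
  x = 51: open {51} ∋ x has {51} ∩ (A ∖ {51}) = ∅, so x is NOT a limit point.
  x = 52: open {52} ∋ x has {52} ∩ (A ∖ {52}) = ∅, so x is NOT a limit point.
Collecting: A' = ∅.


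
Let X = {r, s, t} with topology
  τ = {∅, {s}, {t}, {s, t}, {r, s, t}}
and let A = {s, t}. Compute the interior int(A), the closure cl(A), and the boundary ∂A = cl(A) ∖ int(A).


int(A) = {s, t}, cl(A) = {r, s, t}, ∂A = {r}.

Closed sets in (X, τ) are complements of opens:
  closed(X, τ) = {∅, {r}, {r, s}, {r, t}, {r, s, t}}.
int(A) = ⋃ {U ∈ τ : U ⊆ A}. Opens contained in A: ∅, {s}, {t}, {s, t}.
Taking the union of these: int(A) = {s, t}.
cl(A) = ⋂ {C closed : A ⊆ C}. Closed sets containing A: {r, s, t}.
Intersecting these: cl(A) = {r, s, t}.
∂A = cl(A) ∖ int(A) = {r, s, t} ∖ {s, t} = {r}.


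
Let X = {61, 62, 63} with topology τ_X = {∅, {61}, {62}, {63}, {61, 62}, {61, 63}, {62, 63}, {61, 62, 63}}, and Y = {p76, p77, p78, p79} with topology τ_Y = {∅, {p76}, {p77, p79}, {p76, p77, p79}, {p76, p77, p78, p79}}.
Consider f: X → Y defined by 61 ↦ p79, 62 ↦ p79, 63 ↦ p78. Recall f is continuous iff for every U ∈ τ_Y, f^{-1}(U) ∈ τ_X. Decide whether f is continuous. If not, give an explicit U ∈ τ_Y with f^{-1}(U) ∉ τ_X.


f IS continuous.

Compute f^{-1}(U) for each U ∈ τ_Y:
  U = ∅: f^{-1}(U) = ∅ ∈ τ_X ✓.
  U = {p76}: f^{-1}(U) = ∅ ∈ τ_X ✓.
  U = {p77, p79}: f^{-1}(U) = {61, 62} ∈ τ_X ✓.
  U = {p76, p77, p79}: f^{-1}(U) = {61, 62} ∈ τ_X ✓.
  U = {p76, p77, p78, p79}: f^{-1}(U) = {61, 62, 63} ∈ τ_X ✓.
Every preimage lies in τ_X, so f IS continuous.


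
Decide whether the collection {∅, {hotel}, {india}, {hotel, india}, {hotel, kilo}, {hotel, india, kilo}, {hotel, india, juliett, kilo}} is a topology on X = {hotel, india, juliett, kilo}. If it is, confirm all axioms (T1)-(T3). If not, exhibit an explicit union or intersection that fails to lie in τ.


τ IS a topology on X.

Axiom (T1): ∅ ∈ τ? Yes; X ∈ τ? Yes.
Axiom (T2/T3): check pairwise unions and intersections of members of τ.
All pairwise intersections and unions checked — each lies in τ. Therefore τ satisfies (T1), (T2), (T3): it IS a topology on X.


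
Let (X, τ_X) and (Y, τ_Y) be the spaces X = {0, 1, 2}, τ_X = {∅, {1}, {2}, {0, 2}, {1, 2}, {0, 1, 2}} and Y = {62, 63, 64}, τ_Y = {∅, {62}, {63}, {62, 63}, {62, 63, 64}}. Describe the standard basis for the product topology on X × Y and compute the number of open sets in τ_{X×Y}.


Basis B = {∅ × ∅, {1} × {62}, {1} × {63}, {2} × {62}, {2} × {63}, {0, 2} × {62}, {0, 2} × {63}, {1} × {62, 63}, {1, 2} × {62}, {1, 2} × {63}, {2} × {62, 63}, {0, 1, 2} × {62}, {0, 1, 2} × {63}, {1} × {62, 63, 64}, {2} × {62, 63, 64}, {0, 2} × {62, 63}, {1, 2} × {62, 63}, {0, 2} × {62, 63, 64}, {0, 1, 2} × {62, 63}, {1, 2} × {62, 63, 64}, {0, 1, 2} × {62, 63, 64}}; |τ_{X×Y}| = 70.

Enumerate products U × V with U ∈ τ_X, V ∈ τ_Y (deduplicated):
  ∅ × ∅ = {} (∅)
  {1} × {62} = {(1,62)}
  {1} × {63} = {(1,63)}
  {2} × {62} = {(2,62)}
  {2} × {63} = {(2,63)}
  {0, 2} × {62} = {(0,62), (2,62)}
  {0, 2} × {63} = {(0,63), (2,63)}
  {1} × {62, 63} = {(1,62), (1,63)}
  {1, 2} × {62} = {(1,62), (2,62)}
  {1, 2} × {63} = {(1,63), (2,63)}
  {2} × {62, 63} = {(2,62), (2,63)}
  {0, 1, 2} × {62} = {(0,62), (1,62), (2,62)}
  {0, 1, 2} × {63} = {(0,63), (1,63), (2,63)}
  {1} × {62, 63, 64} = {(1,62), (1,63), (1,64)}
  {2} × {62, 63, 64} = {(2,62), (2,63), (2,64)}
  {0, 2} × {62, 63} = {(0,62), (0,63), (2,62), (2,63)}
  {1, 2} × {62, 63} = {(1,62), (1,63), (2,62), (2,63)}
  {0, 2} × {62, 63, 64} = {(0,62), (0,63), (0,64), (2,62), (2,63), (2,64)}
  {0, 1, 2} × {62, 63} = {(0,62), (0,63), (1,62), (1,63), (2,62), (2,63)}
  {1, 2} × {62, 63, 64} = {(1,62), (1,63), (1,64), (2,62), (2,63), (2,64)}
  {0, 1, 2} × {62, 63, 64} = {(0,62), (0,63), (0,64), (1,62), (1,63), (1,64), (2,62), (2,63), (2,64)}
These 21 distinct sets form the basis B.
Close under arbitrary unions to get τ_{X×Y}; counting gives |τ_{X×Y}| = 70.


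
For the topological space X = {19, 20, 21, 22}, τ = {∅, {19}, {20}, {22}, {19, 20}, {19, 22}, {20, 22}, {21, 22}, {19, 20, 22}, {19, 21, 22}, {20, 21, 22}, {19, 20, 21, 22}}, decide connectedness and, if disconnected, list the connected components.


(X, τ) is disconnected; components = [{19}, {20}, {21, 22}].

Find clopen sets (U ∈ τ with X ∖ U ∈ τ):
  U = ∅, X ∖ U = {19, 20, 21, 22} — both open, so U is clopen.
  U = {19}, X ∖ U = {20, 21, 22} — both open, so U is clopen.
  U = {20}, X ∖ U = {19, 21, 22} — both open, so U is clopen.
  U = {19, 20}, X ∖ U = {21, 22} — both open, so U is clopen.
  U = {21, 22}, X ∖ U = {19, 20} — both open, so U is clopen.
  U = {19, 21, 22}, X ∖ U = {20} — both open, so U is clopen.
  U = {20, 21, 22}, X ∖ U = {19} — both open, so U is clopen.
  U = {19, 20, 21, 22}, X ∖ U = ∅ — both open, so U is clopen.
Nontrivial clopen(s) exist: e.g. {20, 21, 22}. So (X, τ) is disconnected.
Compute connected components by grouping points that agree on all clopens:
  component: {19}
  component: {20}
  component: {21, 22}


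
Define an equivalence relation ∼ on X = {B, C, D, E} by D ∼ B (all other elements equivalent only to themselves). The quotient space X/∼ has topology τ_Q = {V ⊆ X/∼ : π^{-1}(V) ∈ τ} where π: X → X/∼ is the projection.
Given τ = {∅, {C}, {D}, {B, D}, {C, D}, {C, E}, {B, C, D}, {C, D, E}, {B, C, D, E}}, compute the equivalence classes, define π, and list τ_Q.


X/∼ = {[B=D], [C], [E]}; |τ_Q| = 6.

Equivalence classes: [B=D], [C], [E].
Quotient map π: X → X/∼ sends B ↦ [B=D], C ↦ [C], D ↦ [B=D], E ↦ [E].
For each subset V ⊆ X/∼, compute π^{-1}(V) ⊆ X and check whether π^{-1}(V) ∈ τ. V is open in τ_Q iff π^{-1}(V) ∈ τ.
  V = {}: π^{-1}(V) = ∅ ∈ τ ✓.
  V = {[B=D]}: π^{-1}(V) = {B, D} ∈ τ ✓.
  V = {[C]}: π^{-1}(V) = {C} ∈ τ ✓.
  V = {[B=D], [C]}: π^{-1}(V) = {B, C, D} ∈ τ ✓.
  V = {[E]}: π^{-1}(V) = {E} ∉ τ ✗.
  V = {[B=D], [E]}: π^{-1}(V) = {B, D, E} ∉ τ ✗.
  V = {[C], [E]}: π^{-1}(V) = {C, E} ∈ τ ✓.
  V = {[B=D], [C], [E]}: π^{-1}(V) = {B, C, D, E} ∈ τ ✓.
Open sets in the quotient: τ_Q = {{}, {[B=D]}, {[C]}, {[B=D], [C]}, {[C], [E]}, {[B=D], [C], [E]}} (6 elements).


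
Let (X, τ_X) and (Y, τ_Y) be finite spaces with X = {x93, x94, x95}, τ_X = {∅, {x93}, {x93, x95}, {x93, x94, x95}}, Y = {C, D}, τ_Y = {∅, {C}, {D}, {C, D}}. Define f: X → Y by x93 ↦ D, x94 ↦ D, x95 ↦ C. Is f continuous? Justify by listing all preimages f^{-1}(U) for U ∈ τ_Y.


f is NOT continuous.

Compute f^{-1}(U) for each U ∈ τ_Y:
  U = ∅: f^{-1}(U) = ∅ ∈ τ_X ✓.
  U = {C}: f^{-1}(U) = {x95} ∉ τ_X ✗.
  U = {D}: f^{-1}(U) = {x93, x94} ∉ τ_X ✗.
  U = {C, D}: f^{-1}(U) = {x93, x94, x95} ∈ τ_X ✓.
Found U = {C} with f^{-1}(U) = {x95} not in τ_X. Therefore f is NOT continuous.


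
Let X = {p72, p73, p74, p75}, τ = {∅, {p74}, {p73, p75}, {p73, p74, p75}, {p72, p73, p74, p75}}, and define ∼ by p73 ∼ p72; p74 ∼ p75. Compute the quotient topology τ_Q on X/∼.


X/∼ = {[p72=p73], [p74=p75]}; |τ_Q| = 2.

Equivalence classes: [p72=p73], [p74=p75].
Quotient map π: X → X/∼ sends p72 ↦ [p72=p73], p73 ↦ [p72=p73], p74 ↦ [p74=p75], p75 ↦ [p74=p75].
For each subset V ⊆ X/∼, compute π^{-1}(V) ⊆ X and check whether π^{-1}(V) ∈ τ. V is open in τ_Q iff π^{-1}(V) ∈ τ.
  V = {}: π^{-1}(V) = ∅ ∈ τ ✓.
  V = {[p72=p73]}: π^{-1}(V) = {p72, p73} ∉ τ ✗.
  V = {[p74=p75]}: π^{-1}(V) = {p74, p75} ∉ τ ✗.
  V = {[p72=p73], [p74=p75]}: π^{-1}(V) = {p72, p73, p74, p75} ∈ τ ✓.
Open sets in the quotient: τ_Q = {{}, {[p72=p73], [p74=p75]}} (2 elements).


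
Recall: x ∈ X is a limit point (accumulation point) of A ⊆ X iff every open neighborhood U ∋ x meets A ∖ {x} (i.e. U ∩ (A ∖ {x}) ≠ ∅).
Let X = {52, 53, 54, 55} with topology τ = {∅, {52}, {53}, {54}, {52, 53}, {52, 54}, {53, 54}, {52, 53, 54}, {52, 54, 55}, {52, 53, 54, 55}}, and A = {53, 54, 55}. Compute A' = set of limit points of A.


A' = {55}

For each x ∈ X, list the open sets U ∈ τ with x ∈ U, then check whether U ∩ (A ∖ {x}) ≠ ∅ for every such U.
  x = 52: open {52} ∋ x has {52} ∩ (A ∖ {52}) = ∅, so x is NOT a limit point.
  x = 53: open {53} ∋ x has {53} ∩ (A ∖ {53}) = ∅, so x is NOT a limit point.
  x = 54: open {54} ∋ x has {54} ∩ (A ∖ {54}) = ∅, so x is NOT a limit point.
  x = 55: opens ∋ x are {52, 54, 55}, {52, 53, 54, 55}; each meets A ∖ {55}, so x IS a limit point.
Collecting: A' = {55}.


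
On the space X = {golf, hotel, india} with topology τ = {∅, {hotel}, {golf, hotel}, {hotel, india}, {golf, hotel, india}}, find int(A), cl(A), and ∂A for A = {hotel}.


int(A) = {hotel}, cl(A) = {golf, hotel, india}, ∂A = {golf, india}.

Closed sets in (X, τ) are complements of opens:
  closed(X, τ) = {∅, {golf}, {india}, {golf, india}, {golf, hotel, india}}.
int(A) = ⋃ {U ∈ τ : U ⊆ A}. Opens contained in A: ∅, {hotel}.
Taking the union of these: int(A) = {hotel}.
cl(A) = ⋂ {C closed : A ⊆ C}. Closed sets containing A: {golf, hotel, india}.
Intersecting these: cl(A) = {golf, hotel, india}.
∂A = cl(A) ∖ int(A) = {golf, hotel, india} ∖ {hotel} = {golf, india}.


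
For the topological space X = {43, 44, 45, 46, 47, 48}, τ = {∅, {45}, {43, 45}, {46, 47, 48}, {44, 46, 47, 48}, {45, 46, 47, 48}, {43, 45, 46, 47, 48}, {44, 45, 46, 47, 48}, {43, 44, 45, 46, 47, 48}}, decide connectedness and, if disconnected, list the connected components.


(X, τ) is disconnected; components = [{43, 45}, {44, 46, 47, 48}].

Find clopen sets (U ∈ τ with X ∖ U ∈ τ):
  U = ∅, X ∖ U = {43, 44, 45, 46, 47, 48} — both open, so U is clopen.
  U = {43, 45}, X ∖ U = {44, 46, 47, 48} — both open, so U is clopen.
  U = {44, 46, 47, 48}, X ∖ U = {43, 45} — both open, so U is clopen.
  U = {43, 44, 45, 46, 47, 48}, X ∖ U = ∅ — both open, so U is clopen.
Nontrivial clopen(s) exist: e.g. {44, 46, 47, 48}. So (X, τ) is disconnected.
Compute connected components by grouping points that agree on all clopens:
  component: {43, 45}
  component: {44, 46, 47, 48}


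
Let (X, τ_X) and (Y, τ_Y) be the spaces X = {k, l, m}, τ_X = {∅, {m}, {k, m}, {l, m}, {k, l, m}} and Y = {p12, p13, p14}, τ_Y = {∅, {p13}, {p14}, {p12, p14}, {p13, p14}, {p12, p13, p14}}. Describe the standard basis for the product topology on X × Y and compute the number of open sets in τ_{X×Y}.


Basis B = {∅ × ∅, {m} × {p13}, {m} × {p14}, {k, m} × {p13}, {k, m} × {p14}, {l, m} × {p13}, {l, m} × {p14}, {m} × {p12, p14}, {m} × {p13, p14}, {k, l, m} × {p13}, {k, l, m} × {p14}, {m} × {p12, p13, p14}, {k, m} × {p12, p14}, {k, m} × {p13, p14}, {l, m} × {p12, p14}, {l, m} × {p13, p14}, {k, m} × {p12, p13, p14}, {k, l, m} × {p12, p14}, {k, l, m} × {p13, p14}, {l, m} × {p12, p13, p14}, {k, l, m} × {p12, p13, p14}}; |τ_{X×Y}| = 70.

Enumerate products U × V with U ∈ τ_X, V ∈ τ_Y (deduplicated):
  ∅ × ∅ = {} (∅)
  {m} × {p13} = {(m,p13)}
  {m} × {p14} = {(m,p14)}
  {k, m} × {p13} = {(k,p13), (m,p13)}
  {k, m} × {p14} = {(k,p14), (m,p14)}
  {l, m} × {p13} = {(l,p13), (m,p13)}
  {l, m} × {p14} = {(l,p14), (m,p14)}
  {m} × {p12, p14} = {(m,p12), (m,p14)}
  {m} × {p13, p14} = {(m,p13), (m,p14)}
  {k, l, m} × {p13} = {(k,p13), (l,p13), (m,p13)}
  {k, l, m} × {p14} = {(k,p14), (l,p14), (m,p14)}
  {m} × {p12, p13, p14} = {(m,p12), (m,p13), (m,p14)}
  {k, m} × {p12, p14} = {(k,p12), (k,p14), (m,p12), (m,p14)}
  {k, m} × {p13, p14} = {(k,p13), (k,p14), (m,p13), (m,p14)}
  {l, m} × {p12, p14} = {(l,p12), (l,p14), (m,p12), (m,p14)}
  {l, m} × {p13, p14} = {(l,p13), (l,p14), (m,p13), (m,p14)}
  {k, m} × {p12, p13, p14} = {(k,p12), (k,p13), (k,p14), (m,p12), (m,p13), (m,p14)}
  {k, l, m} × {p12, p14} = {(k,p12), (k,p14), (l,p12), (l,p14), (m,p12), (m,p14)}
  {k, l, m} × {p13, p14} = {(k,p13), (k,p14), (l,p13), (l,p14), (m,p13), (m,p14)}
  {l, m} × {p12, p13, p14} = {(l,p12), (l,p13), (l,p14), (m,p12), (m,p13), (m,p14)}
  {k, l, m} × {p12, p13, p14} = {(k,p12), (k,p13), (k,p14), (l,p12), (l,p13), (l,p14), (m,p12), (m,p13), (m,p14)}
These 21 distinct sets form the basis B.
Close under arbitrary unions to get τ_{X×Y}; counting gives |τ_{X×Y}| = 70.


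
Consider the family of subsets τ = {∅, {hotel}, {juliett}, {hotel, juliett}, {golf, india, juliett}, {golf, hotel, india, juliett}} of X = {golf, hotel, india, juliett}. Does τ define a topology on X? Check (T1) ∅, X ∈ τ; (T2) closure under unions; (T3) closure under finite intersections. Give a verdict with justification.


τ IS a topology on X.

Axiom (T1): ∅ ∈ τ? Yes; X ∈ τ? Yes.
Axiom (T2/T3): check pairwise unions and intersections of members of τ.
All pairwise intersections and unions checked — each lies in τ. Therefore τ satisfies (T1), (T2), (T3): it IS a topology on X.


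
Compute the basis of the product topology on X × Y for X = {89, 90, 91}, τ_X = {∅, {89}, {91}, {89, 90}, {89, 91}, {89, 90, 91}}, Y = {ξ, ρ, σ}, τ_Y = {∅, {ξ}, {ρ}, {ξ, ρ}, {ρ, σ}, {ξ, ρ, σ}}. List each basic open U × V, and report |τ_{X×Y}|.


Basis B = {∅ × ∅, {89} × {ξ}, {89} × {ρ}, {91} × {ξ}, {91} × {ρ}, {89} × {ξ, ρ}, {89, 90} × {ξ}, {89, 91} × {ξ}, {89} × {ρ, σ}, {89, 90} × {ρ}, {89, 91} × {ρ}, {91} × {ξ, ρ}, {91} × {ρ, σ}, {89} × {ξ, ρ, σ}, {89, 90, 91} × {ξ}, {89, 90, 91} × {ρ}, {91} × {ξ, ρ, σ}, {89, 90} × {ξ, ρ}, {89, 91} × {ξ, ρ}, {89, 90} × {ρ, σ}, {89, 91} × {ρ, σ}, {89, 90} × {ξ, ρ, σ}, {89, 91} × {ξ, ρ, σ}, {89, 90, 91} × {ξ, ρ}, {89, 90, 91} × {ρ, σ}, {89, 90, 91} × {ξ, ρ, σ}}; |τ_{X×Y}| = 108.

Enumerate products U × V with U ∈ τ_X, V ∈ τ_Y (deduplicated):
  ∅ × ∅ = {} (∅)
  {89} × {ξ} = {(89,ξ)}
  {89} × {ρ} = {(89,ρ)}
  {91} × {ξ} = {(91,ξ)}
  {91} × {ρ} = {(91,ρ)}
  {89} × {ξ, ρ} = {(89,ξ), (89,ρ)}
  {89, 90} × {ξ} = {(89,ξ), (90,ξ)}
  {89, 91} × {ξ} = {(89,ξ), (91,ξ)}
  {89} × {ρ, σ} = {(89,ρ), (89,σ)}
  {89, 90} × {ρ} = {(89,ρ), (90,ρ)}
  {89, 91} × {ρ} = {(89,ρ), (91,ρ)}
  {91} × {ξ, ρ} = {(91,ξ), (91,ρ)}
  {91} × {ρ, σ} = {(91,ρ), (91,σ)}
  {89} × {ξ, ρ, σ} = {(89,ξ), (89,ρ), (89,σ)}
  {89, 90, 91} × {ξ} = {(89,ξ), (90,ξ), (91,ξ)}
  {89, 90, 91} × {ρ} = {(89,ρ), (90,ρ), (91,ρ)}
  {91} × {ξ, ρ, σ} = {(91,ξ), (91,ρ), (91,σ)}
  {89, 90} × {ξ, ρ} = {(89,ξ), (89,ρ), (90,ξ), (90,ρ)}
  {89, 91} × {ξ, ρ} = {(89,ξ), (89,ρ), (91,ξ), (91,ρ)}
  {89, 90} × {ρ, σ} = {(89,ρ), (89,σ), (90,ρ), (90,σ)}
  {89, 91} × {ρ, σ} = {(89,ρ), (89,σ), (91,ρ), (91,σ)}
  {89, 90} × {ξ, ρ, σ} = {(89,ξ), (89,ρ), (89,σ), (90,ξ), (90,ρ), (90,σ)}
  {89, 91} × {ξ, ρ, σ} = {(89,ξ), (89,ρ), (89,σ), (91,ξ), (91,ρ), (91,σ)}
  {89, 90, 91} × {ξ, ρ} = {(89,ξ), (89,ρ), (90,ξ), (90,ρ), (91,ξ), (91,ρ)}
  {89, 90, 91} × {ρ, σ} = {(89,ρ), (89,σ), (90,ρ), (90,σ), (91,ρ), (91,σ)}
  {89, 90, 91} × {ξ, ρ, σ} = {(89,ξ), (89,ρ), (89,σ), (90,ξ), (90,ρ), (90,σ), (91,ξ), (91,ρ), (91,σ)}
These 26 distinct sets form the basis B.
Close under arbitrary unions to get τ_{X×Y}; counting gives |τ_{X×Y}| = 108.


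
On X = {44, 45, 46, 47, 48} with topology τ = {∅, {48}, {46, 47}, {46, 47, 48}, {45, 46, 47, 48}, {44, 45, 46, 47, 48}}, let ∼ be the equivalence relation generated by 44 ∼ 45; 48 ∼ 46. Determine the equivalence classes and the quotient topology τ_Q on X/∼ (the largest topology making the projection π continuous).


X/∼ = {[44=45], [46=48], [47]}; |τ_Q| = 3.

Equivalence classes: [44=45], [46=48], [47].
Quotient map π: X → X/∼ sends 44 ↦ [44=45], 45 ↦ [44=45], 46 ↦ [46=48], 47 ↦ [47], 48 ↦ [46=48].
For each subset V ⊆ X/∼, compute π^{-1}(V) ⊆ X and check whether π^{-1}(V) ∈ τ. V is open in τ_Q iff π^{-1}(V) ∈ τ.
  V = {}: π^{-1}(V) = ∅ ∈ τ ✓.
  V = {[44=45]}: π^{-1}(V) = {44, 45} ∉ τ ✗.
  V = {[46=48]}: π^{-1}(V) = {46, 48} ∉ τ ✗.
  V = {[44=45], [46=48]}: π^{-1}(V) = {44, 45, 46, 48} ∉ τ ✗.
  V = {[47]}: π^{-1}(V) = {47} ∉ τ ✗.
  V = {[44=45], [47]}: π^{-1}(V) = {44, 45, 47} ∉ τ ✗.
  V = {[46=48], [47]}: π^{-1}(V) = {46, 47, 48} ∈ τ ✓.
  V = {[44=45], [46=48], [47]}: π^{-1}(V) = {44, 45, 46, 47, 48} ∈ τ ✓.
Open sets in the quotient: τ_Q = {{}, {[46=48], [47]}, {[44=45], [46=48], [47]}} (3 elements).


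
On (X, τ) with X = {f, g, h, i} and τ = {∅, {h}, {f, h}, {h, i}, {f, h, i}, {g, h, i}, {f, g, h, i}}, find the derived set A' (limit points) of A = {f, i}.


A' = {g}

For each x ∈ X, list the open sets U ∈ τ with x ∈ U, then check whether U ∩ (A ∖ {x}) ≠ ∅ for every such U.
  x = f: open {f, h} ∋ x has {f, h} ∩ (A ∖ {f}) = ∅, so x is NOT a limit point.
  x = g: opens ∋ x are {g, h, i}, {f, g, h, i}; each meets A ∖ {g}, so x IS a limit point.
  x = h: open {h} ∋ x has {h} ∩ (A ∖ {h}) = ∅, so x is NOT a limit point.
  x = i: open {h, i} ∋ x has {h, i} ∩ (A ∖ {i}) = ∅, so x is NOT a limit point.
Collecting: A' = {g}.
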